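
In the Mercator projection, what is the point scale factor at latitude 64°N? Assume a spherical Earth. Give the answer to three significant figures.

2.28

Mercator is conformal, so the point scale is isotropic: h = k = sec φ = 1/cos φ.
k = 1/cos 64° = 1/0.4384 = 2.281.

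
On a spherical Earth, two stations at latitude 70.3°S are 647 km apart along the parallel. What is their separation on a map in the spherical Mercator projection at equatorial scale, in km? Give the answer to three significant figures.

Mercator is conformal, so the point scale is isotropic: h = k = sec φ = 1/cos φ.
Along the parallel, k = sec 70.3° = 1/0.3371 = 2.967.
Map distance = 647 × 2.967 ≈ 1920 km.

1920 km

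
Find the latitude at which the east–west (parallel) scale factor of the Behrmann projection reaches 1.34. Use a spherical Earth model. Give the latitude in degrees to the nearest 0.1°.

The Behrmann projection is cylindrical equal-area with φ₀ = 30°. Cylindrical equal-area (φ₀ = 30°): h = cos φ / cos 30° along meridians, k = cos 30° / cos φ along parallels; h·k = 1.
k = cos φ₀ / cos φ = 1.34  ⇒  cos φ = cos 30° / 1.34 = 0.6463.
φ = arccos(0.6463) ≈ 49.7°.

49.7°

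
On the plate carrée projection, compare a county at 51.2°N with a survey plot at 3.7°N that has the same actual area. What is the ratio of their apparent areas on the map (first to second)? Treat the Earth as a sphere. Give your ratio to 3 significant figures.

1.59

In the plate carrée (x = Rλ, y = Rφ), meridians are true-scale (h = 1) and parallels are stretched by k = sec φ.
Areal scale at 51.2°: h·k = 1.000 × 1.596 = 1.596.
Areal scale at 3.7°: h·k = 1.000 × 1.002 = 1.002.
Ratio = 1.596/1.002 ≈ 1.59.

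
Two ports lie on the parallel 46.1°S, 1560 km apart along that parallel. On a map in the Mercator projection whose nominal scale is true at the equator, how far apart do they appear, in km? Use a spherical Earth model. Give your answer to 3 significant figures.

2250 km

For Mercator, h = k = sec φ (a conformal cylindrical projection has a single point scale, 1/cos φ).
Along the parallel, k = sec 46.1° = 1/0.6934 = 1.442.
Map distance = 1560 × 1.442 ≈ 2250 km.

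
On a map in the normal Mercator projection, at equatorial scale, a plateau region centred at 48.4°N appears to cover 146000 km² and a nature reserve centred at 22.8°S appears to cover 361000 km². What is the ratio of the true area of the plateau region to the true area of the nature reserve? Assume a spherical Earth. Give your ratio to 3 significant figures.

On Mercator the areal scale is sec²φ, so true area = apparent × cos²φ.
True area of plateau region: 146000 × cos²(48.4°) = 146000 × 0.4408 = 64360 km².
True area of nature reserve: 361000 × cos²(22.8°) = 361000 × 0.8498 = 306800 km².
Ratio = 64360 / 306800 ≈ 0.210.

0.210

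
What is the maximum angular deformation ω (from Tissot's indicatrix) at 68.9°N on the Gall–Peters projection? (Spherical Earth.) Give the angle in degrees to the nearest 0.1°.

Gall–Peters is a cylindrical equal-area projection with standard parallels at ±45°. Cylindrical equal-area (φ₀ = 45°): h = cos φ / cos 45° along meridians, k = cos 45° / cos φ along parallels; h·k = 1.
At 68.9°: h = 0.5091, k = 1.964; principal scales a = 1.964, b = 0.5091.
sin(ω/2) = (a − b)/(a + b) = 1.455/2.473 = 0.5883, so ω = 2 arcsin(0.5883) ≈ 72.1°.

72.1°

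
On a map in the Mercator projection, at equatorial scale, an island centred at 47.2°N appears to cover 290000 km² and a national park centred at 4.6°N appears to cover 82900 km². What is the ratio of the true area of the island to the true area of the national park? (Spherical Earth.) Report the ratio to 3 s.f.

Mercator's areal exaggeration is sec²φ; hence true area = (apparent area) · cos²φ.
True area of island: 290000 × cos²(47.2°) = 290000 × 0.4616 = 133900 km².
True area of national park: 82900 × cos²(4.6°) = 82900 × 0.9936 = 82370 km².
Ratio = 133900 / 82370 ≈ 1.63.

1.63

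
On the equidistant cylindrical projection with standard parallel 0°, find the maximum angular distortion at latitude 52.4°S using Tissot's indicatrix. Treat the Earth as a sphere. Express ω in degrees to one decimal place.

28.0°

For the equirectangular projection with φ₀ = 0 (plate carrée), h = 1 along meridians and k = sec φ along parallels.
At 52.4°: h = 1.000, k = 1.639; principal scales a = 1.639, b = 1.000.
sin(ω/2) = (a − b)/(a + b) = 0.6390/2.639 = 0.2421, so ω = 2 arcsin(0.2421) ≈ 28.0°.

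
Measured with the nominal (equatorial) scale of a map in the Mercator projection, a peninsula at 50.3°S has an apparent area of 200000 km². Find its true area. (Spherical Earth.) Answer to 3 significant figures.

The Mercator projection is conformal; its linear scale factor is the same in every direction and equals sec φ = 1/cos φ.
Areal scale = k² = sec²φ = 1/cos²(50.3°) = 1/0.6388² = 2.451.
True area = apparent / (areal scale) = 200000 / 2.451 ≈ 81600 km².

81600 km²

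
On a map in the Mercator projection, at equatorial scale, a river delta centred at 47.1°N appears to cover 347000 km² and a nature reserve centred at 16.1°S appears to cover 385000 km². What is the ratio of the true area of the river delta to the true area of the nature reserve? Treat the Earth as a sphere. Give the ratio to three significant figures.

0.452

Since Mercator area scale is 1/cos²φ, the true area equals the apparent area multiplied by cos²φ.
True area of river delta: 347000 × cos²(47.1°) = 347000 × 0.4634 = 160800 km².
True area of nature reserve: 385000 × cos²(16.1°) = 385000 × 0.9231 = 355400 km².
Ratio = 160800 / 355400 ≈ 0.452.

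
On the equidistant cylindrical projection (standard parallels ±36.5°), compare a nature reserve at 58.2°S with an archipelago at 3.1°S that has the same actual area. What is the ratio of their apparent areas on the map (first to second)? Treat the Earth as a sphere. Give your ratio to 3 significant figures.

1.89

With standard parallel φ₀ = 36.5°, the equirectangular projection gives x = Rλ cos φ₀, y = Rφ, so h = 1 and k = cos 36.5° / cos φ.
Areal scale at 58.2°: h·k = 1.000 × 1.525 = 1.525.
Areal scale at 3.1°: h·k = 1.000 × 0.8050 = 0.8050.
Ratio = 1.525/0.8050 ≈ 1.89.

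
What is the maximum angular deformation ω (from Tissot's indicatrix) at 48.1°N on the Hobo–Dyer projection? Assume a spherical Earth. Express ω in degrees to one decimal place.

19.6°

Hobo–Dyer is a cylindrical equal-area projection with standard parallels at ±37.5°. A cylindrical equal-area projection with standard parallel φ₀ has meridian scale h = cos φ / cos φ₀ and parallel scale k = cos φ₀ / cos φ (so areas are preserved, h·k = 1).
At 48.1°: h = 0.8418, k = 1.188; principal scales a = 1.188, b = 0.8418.
sin(ω/2) = (a − b)/(a + b) = 0.3462/2.030 = 0.1705, so ω = 2 arcsin(0.1705) ≈ 19.6°.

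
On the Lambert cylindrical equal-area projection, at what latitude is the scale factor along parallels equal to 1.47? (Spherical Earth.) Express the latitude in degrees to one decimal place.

The Lambert cylindrical equal-area projection is the cylindrical equal-area projection with its standard parallel at the equator (φ₀ = 0). For cylindrical equal-area with standard parallel φ₀, h = cos φ / cos φ₀ and k = cos φ₀ / cos φ, so h·k = 1.
k = cos φ₀ / cos φ = 1.47  ⇒  cos φ = cos 0° / 1.47 = 0.6803.
φ = arccos(0.6803) ≈ 47.1°.

47.1°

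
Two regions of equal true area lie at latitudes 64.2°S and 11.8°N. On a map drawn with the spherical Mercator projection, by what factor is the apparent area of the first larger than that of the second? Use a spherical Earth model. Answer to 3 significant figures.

5.06

Mercator is conformal with k = sec φ, so areal scale = k² = sec²φ.
At 64.2°: sec²(64.2°) = 1/0.4352² = 5.279.
At 11.8°: sec²(11.8°) = 1/0.9789² = 1.044.
Ratio = 5.279/1.044 = cos²(11.8°)/cos²(64.2°) ≈ 5.06.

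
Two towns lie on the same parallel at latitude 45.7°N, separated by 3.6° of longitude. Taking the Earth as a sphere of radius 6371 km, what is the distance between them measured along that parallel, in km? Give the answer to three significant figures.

Arc length along a parallel = R cos φ · Δλ (with Δλ in radians).
= 6371 × cos 45.7° × (3.6° × π/180) = 6371 × 0.6984 × 0.06283 ≈ 280 km.

280 km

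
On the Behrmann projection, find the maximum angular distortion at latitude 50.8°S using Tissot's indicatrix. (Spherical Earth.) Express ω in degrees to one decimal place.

35.5°

The Behrmann projection is cylindrical equal-area with φ₀ = 30°. For cylindrical equal-area with standard parallel φ₀, h = cos φ / cos φ₀ and k = cos φ₀ / cos φ, so h·k = 1.
At 50.8°: h = 0.7298, k = 1.370; principal scales a = 1.370, b = 0.7298.
sin(ω/2) = (a − b)/(a + b) = 0.6404/2.100 = 0.3050, so ω = 2 arcsin(0.3050) ≈ 35.5°.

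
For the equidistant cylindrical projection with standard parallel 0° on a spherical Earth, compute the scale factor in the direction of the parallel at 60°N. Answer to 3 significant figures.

For the equirectangular projection with φ₀ = 0 (plate carrée), h = 1 along meridians and k = sec φ along parallels.
k = 1/cos 60° = 1/0.5000 = 2.000.

2.00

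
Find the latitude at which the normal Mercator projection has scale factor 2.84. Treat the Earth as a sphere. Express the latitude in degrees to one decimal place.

69.4°

Mercator scale is k = sec φ = 1/cos φ.
1/cos φ = 2.84  ⇒  cos φ = 0.3521  ⇒  φ = arccos(0.3521) ≈ 69.4°.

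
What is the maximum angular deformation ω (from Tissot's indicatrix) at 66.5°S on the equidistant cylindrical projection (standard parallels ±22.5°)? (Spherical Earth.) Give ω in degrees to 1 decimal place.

46.8°

The equidistant cylindrical projection with φ₀ = 22.5° has h = 1 (meridians true) and k = cos φ₀ / cos φ along parallels.
At 66.5°: h = 1.000, k = 2.317; principal scales a = 2.317, b = 1.000.
sin(ω/2) = (a − b)/(a + b) = 1.317/3.317 = 0.3970, so ω = 2 arcsin(0.3970) ≈ 46.8°.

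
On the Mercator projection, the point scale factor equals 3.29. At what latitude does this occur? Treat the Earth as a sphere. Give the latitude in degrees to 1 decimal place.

Mercator scale is k = sec φ = 1/cos φ.
1/cos φ = 3.29  ⇒  cos φ = 0.3040  ⇒  φ = arccos(0.3040) ≈ 72.3°.

72.3°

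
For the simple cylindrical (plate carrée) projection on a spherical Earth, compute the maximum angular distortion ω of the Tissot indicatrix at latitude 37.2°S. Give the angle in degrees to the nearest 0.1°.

13.0°

For the equirectangular projection with φ₀ = 0 (plate carrée), h = 1 along meridians and k = sec φ along parallels.
At 37.2°: h = 1.000, k = 1.255; principal scales a = 1.255, b = 1.000.
sin(ω/2) = (a − b)/(a + b) = 0.2554/2.255 = 0.1133, so ω = 2 arcsin(0.1133) ≈ 13.0°.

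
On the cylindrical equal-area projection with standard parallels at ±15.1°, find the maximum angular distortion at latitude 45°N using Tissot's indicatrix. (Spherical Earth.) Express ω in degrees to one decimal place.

Cylindrical equal-area (φ₀ = 15.1°): h = cos φ / cos 15.1° along meridians, k = cos 15.1° / cos φ along parallels; h·k = 1.
At 45°: h = 0.7324, k = 1.365; principal scales a = 1.365, b = 0.7324.
sin(ω/2) = (a − b)/(a + b) = 0.6330/2.098 = 0.3017, so ω = 2 arcsin(0.3017) ≈ 35.1°.

35.1°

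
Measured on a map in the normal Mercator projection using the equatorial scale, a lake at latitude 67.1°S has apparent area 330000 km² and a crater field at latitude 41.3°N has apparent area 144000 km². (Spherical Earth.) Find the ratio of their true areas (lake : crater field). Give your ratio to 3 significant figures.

Since Mercator area scale is 1/cos²φ, the true area equals the apparent area multiplied by cos²φ.
True area of lake: 330000 × cos²(67.1°) = 330000 × 0.1514 = 49970 km².
True area of crater field: 144000 × cos²(41.3°) = 144000 × 0.5644 = 81270 km².
Ratio = 49970 / 81270 ≈ 0.615.

0.615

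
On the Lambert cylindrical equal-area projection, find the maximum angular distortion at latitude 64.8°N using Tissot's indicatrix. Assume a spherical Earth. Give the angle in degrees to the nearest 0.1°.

87.7°

The Lambert cylindrical equal-area projection is the cylindrical equal-area projection with its standard parallel at the equator (φ₀ = 0). Cylindrical equal-area (φ₀ = 0°): h = cos φ / cos 0° along meridians, k = cos 0° / cos φ along parallels; h·k = 1.
At 64.8°: h = 0.4258, k = 2.349; principal scales a = 2.349, b = 0.4258.
sin(ω/2) = (a − b)/(a + b) = 1.923/2.774 = 0.6931, so ω = 2 arcsin(0.6931) ≈ 87.7°.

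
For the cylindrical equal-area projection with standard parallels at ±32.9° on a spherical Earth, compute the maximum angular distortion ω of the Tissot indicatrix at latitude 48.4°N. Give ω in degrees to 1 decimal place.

26.7°

For cylindrical equal-area with standard parallel φ₀, h = cos φ / cos φ₀ and k = cos φ₀ / cos φ, so h·k = 1.
At 48.4°: h = 0.7907, k = 1.265; principal scales a = 1.265, b = 0.7907.
sin(ω/2) = (a − b)/(a + b) = 0.4739/2.055 = 0.2306, so ω = 2 arcsin(0.2306) ≈ 26.7°.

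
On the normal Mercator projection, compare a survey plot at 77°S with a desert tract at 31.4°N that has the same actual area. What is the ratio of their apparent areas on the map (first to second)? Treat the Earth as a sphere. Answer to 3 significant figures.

14.4

Mercator areal scale is sec²φ.
At 77°: sec²(77°) = 1/0.2250² = 19.76.
At 31.4°: sec²(31.4°) = 1/0.8536² = 1.373.
Ratio = 19.76/1.373 = cos²(31.4°)/cos²(77°) ≈ 14.4.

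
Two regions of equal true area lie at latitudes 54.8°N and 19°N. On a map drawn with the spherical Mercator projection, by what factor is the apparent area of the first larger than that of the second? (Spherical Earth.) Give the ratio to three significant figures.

Mercator areal scale is sec²φ.
At 54.8°: sec²(54.8°) = 1/0.5764² = 3.010.
At 19°: sec²(19°) = 1/0.9455² = 1.119.
Ratio = 3.010/1.119 = cos²(19°)/cos²(54.8°) ≈ 2.69.

2.69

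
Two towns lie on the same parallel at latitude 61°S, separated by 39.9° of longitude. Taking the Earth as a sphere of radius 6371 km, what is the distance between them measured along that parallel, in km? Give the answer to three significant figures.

Arc length along a parallel = R cos φ · Δλ (with Δλ in radians).
= 6371 × cos 61° × (39.9° × π/180) = 6371 × 0.4848 × 0.6964 ≈ 2150 km.

2150 km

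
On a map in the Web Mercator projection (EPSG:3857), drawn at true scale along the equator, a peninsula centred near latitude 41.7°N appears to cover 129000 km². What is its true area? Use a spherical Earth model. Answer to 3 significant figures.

For Mercator, h = k = sec φ (a conformal cylindrical projection has a single point scale, 1/cos φ).
Areal scale = k² = sec²φ = 1/cos²(41.7°) = 1/0.7466² = 1.794.
True area = apparent / (areal scale) = 129000 / 1.794 ≈ 71900 km².

71900 km²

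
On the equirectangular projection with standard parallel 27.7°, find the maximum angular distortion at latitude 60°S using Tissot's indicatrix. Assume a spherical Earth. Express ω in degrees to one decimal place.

With standard parallel φ₀ = 27.7°, the equirectangular projection gives x = Rλ cos φ₀, y = Rφ, so h = 1 and k = cos 27.7° / cos φ.
At 60°: h = 1.000, k = 1.771; principal scales a = 1.771, b = 1.000.
sin(ω/2) = (a − b)/(a + b) = 0.7708/2.771 = 0.2782, so ω = 2 arcsin(0.2782) ≈ 32.3°.

32.3°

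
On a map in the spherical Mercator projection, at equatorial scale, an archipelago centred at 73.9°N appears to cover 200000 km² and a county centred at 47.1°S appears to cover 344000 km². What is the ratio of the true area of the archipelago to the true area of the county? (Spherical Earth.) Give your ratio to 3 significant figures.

0.0965

On Mercator the areal scale is sec²φ, so true area = apparent × cos²φ.
True area of archipelago: 200000 × cos²(73.9°) = 200000 × 0.07690 = 15380 km².
True area of county: 344000 × cos²(47.1°) = 344000 × 0.4634 = 159400 km².
Ratio = 15380 / 159400 ≈ 0.0965.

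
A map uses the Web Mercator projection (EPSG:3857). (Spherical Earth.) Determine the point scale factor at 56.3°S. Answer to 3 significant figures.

Mercator is conformal, so the point scale is isotropic: h = k = sec φ = 1/cos φ.
k = 1/cos 56.3° = 1/0.5548 = 1.802.

1.80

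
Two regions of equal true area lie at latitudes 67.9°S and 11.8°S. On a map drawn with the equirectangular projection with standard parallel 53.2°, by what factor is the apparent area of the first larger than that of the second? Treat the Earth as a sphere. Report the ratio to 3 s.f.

In the equirectangular projection with standard parallel φ₀ = 53.2° (x = Rλ cos φ₀, y = Rφ), meridians are true-scale (h = 1) and the parallel scale is k = cos φ₀ / cos φ.
Areal scale at 67.9°: h·k = 1.000 × 1.592 = 1.592.
Areal scale at 11.8°: h·k = 1.000 × 0.6120 = 0.6120.
Ratio = 1.592/0.6120 ≈ 2.60.

2.60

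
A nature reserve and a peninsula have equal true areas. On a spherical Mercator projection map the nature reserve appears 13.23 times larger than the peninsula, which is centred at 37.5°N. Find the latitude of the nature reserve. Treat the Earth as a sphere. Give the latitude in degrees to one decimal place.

For equal true areas on Mercator, apparent areas scale as sec²φ, so the ratio is cos²φ₂ / cos²φ₁.
cos²φ₂ / cos²φ₁ = 13.23  ⇒  cos φ₁ = cos 37.5° / √13.23 = 0.7934/3.637 = 0.2181.
φ₁ = arccos(0.2181) ≈ 77.4°.

77.4°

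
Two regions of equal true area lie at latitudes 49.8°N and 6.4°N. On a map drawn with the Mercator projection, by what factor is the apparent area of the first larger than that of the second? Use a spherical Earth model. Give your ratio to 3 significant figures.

2.37

On Mercator, area is exaggerated by sec²φ = 1/cos²φ.
At 49.8°: sec²(49.8°) = 1/0.6455² = 2.400.
At 6.4°: sec²(6.4°) = 1/0.9938² = 1.013.
Ratio = 2.400/1.013 = cos²(6.4°)/cos²(49.8°) ≈ 2.37.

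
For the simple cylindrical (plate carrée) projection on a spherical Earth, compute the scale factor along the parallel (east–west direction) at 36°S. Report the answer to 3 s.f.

In the plate carrée (x = Rλ, y = Rφ), meridians are true-scale (h = 1) and parallels are stretched by k = sec φ.
k = 1/cos 36° = 1/0.8090 = 1.236.

1.24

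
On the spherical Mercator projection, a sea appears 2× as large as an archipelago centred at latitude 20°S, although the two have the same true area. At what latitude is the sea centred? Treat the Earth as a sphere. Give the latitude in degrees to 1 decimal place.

For equal true areas on Mercator, apparent areas scale as sec²φ, so the ratio is cos²φ₂ / cos²φ₁.
cos²φ₂ / cos²φ₁ = 2  ⇒  cos φ₁ = cos 20° / √2 = 0.9397/1.414 = 0.6645.
φ₁ = arccos(0.6645) ≈ 48.4°.

48.4°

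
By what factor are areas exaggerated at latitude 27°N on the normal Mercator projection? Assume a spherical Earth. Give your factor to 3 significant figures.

1.26

The Mercator projection is conformal; its linear scale factor is the same in every direction and equals sec φ = 1/cos φ.
Areal scale = k² = sec²φ = 1/cos²(27°) = 1/0.8910² = 1.260.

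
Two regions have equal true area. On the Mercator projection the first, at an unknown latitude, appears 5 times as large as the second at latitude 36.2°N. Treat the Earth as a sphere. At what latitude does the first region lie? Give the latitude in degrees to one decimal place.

68.8°

For equal true areas on Mercator, apparent areas scale as sec²φ, so the ratio is cos²φ₂ / cos²φ₁.
cos²φ₂ / cos²φ₁ = 5  ⇒  cos φ₁ = cos 36.2° / √5 = 0.8070/2.236 = 0.3609.
φ₁ = arccos(0.3609) ≈ 68.8°.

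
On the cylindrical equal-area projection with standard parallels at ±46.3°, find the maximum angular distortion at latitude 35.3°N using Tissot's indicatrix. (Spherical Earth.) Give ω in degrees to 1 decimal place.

19.0°

A cylindrical equal-area projection with standard parallel φ₀ has meridian scale h = cos φ / cos φ₀ and parallel scale k = cos φ₀ / cos φ (so areas are preserved, h·k = 1).
At 35.3°: h = 1.181, k = 0.8465; principal scales a = 1.181, b = 0.8465.
sin(ω/2) = (a − b)/(a + b) = 0.3348/2.028 = 0.1651, so ω = 2 arcsin(0.1651) ≈ 19.0°.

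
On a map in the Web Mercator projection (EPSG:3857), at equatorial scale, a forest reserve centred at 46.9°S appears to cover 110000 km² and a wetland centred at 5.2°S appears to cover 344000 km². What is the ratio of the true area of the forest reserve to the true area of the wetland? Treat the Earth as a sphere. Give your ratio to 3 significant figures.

0.151

Since Mercator area scale is 1/cos²φ, the true area equals the apparent area multiplied by cos²φ.
True area of forest reserve: 110000 × cos²(46.9°) = 110000 × 0.4669 = 51350 km².
True area of wetland: 344000 × cos²(5.2°) = 344000 × 0.9918 = 341200 km².
Ratio = 51350 / 341200 ≈ 0.151.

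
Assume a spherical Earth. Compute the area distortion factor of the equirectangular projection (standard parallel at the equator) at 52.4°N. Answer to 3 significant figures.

In the plate carrée (x = Rλ, y = Rφ), meridians are true-scale (h = 1) and parallels are stretched by k = sec φ.
Areal scale = h·k = 1 × sec φ; at 52.4°, h = 1.000, k = 1.639, so h·k = 1.639.

1.64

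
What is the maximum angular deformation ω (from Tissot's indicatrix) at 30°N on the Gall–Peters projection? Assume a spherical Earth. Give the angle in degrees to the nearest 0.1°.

The Gall–Peters projection is cylindrical equal-area with φ₀ = 45°. Cylindrical equal-area (φ₀ = 45°): h = cos φ / cos 45° along meridians, k = cos 45° / cos φ along parallels; h·k = 1.
At 30°: h = 1.225, k = 0.8165; principal scales a = 1.225, b = 0.8165.
sin(ω/2) = (a − b)/(a + b) = 0.4082/2.041 = 0.2000, so ω = 2 arcsin(0.2000) ≈ 23.1°.

23.1°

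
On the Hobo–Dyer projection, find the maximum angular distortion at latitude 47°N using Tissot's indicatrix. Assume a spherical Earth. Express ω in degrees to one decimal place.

The Hobo–Dyer projection is cylindrical equal-area with φ₀ = 37.5°. Cylindrical equal-area (φ₀ = 37.5°): h = cos φ / cos 37.5° along meridians, k = cos 37.5° / cos φ along parallels; h·k = 1.
At 47°: h = 0.8596, k = 1.163; principal scales a = 1.163, b = 0.8596.
sin(ω/2) = (a − b)/(a + b) = 0.3036/2.023 = 0.1501, so ω = 2 arcsin(0.1501) ≈ 17.3°.

17.3°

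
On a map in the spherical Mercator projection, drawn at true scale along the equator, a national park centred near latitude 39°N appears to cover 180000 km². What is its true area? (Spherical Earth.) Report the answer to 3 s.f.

Mercator is conformal, so the point scale is isotropic: h = k = sec φ = 1/cos φ.
Areal scale = k² = sec²φ = 1/cos²(39°) = 1/0.7771² = 1.656.
True area = apparent / (areal scale) = 180000 / 1.656 ≈ 109000 km².

109000 km²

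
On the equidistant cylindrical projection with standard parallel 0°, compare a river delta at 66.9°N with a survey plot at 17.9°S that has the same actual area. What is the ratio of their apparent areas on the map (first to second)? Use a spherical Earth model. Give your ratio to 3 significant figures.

For the equirectangular projection with φ₀ = 0 (plate carrée), h = 1 along meridians and k = sec φ along parallels.
Areal scale at 66.9°: h·k = 1.000 × 2.549 = 2.549.
Areal scale at 17.9°: h·k = 1.000 × 1.051 = 1.051.
Ratio = 2.549/1.051 ≈ 2.43.

2.43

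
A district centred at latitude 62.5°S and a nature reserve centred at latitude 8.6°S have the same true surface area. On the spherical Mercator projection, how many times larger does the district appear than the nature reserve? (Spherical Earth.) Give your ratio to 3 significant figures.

On Mercator, area is exaggerated by sec²φ = 1/cos²φ.
At 62.5°: sec²(62.5°) = 1/0.4617² = 4.690.
At 8.6°: sec²(8.6°) = 1/0.9888² = 1.023.
Ratio = 4.690/1.023 = cos²(8.6°)/cos²(62.5°) ≈ 4.59.

4.59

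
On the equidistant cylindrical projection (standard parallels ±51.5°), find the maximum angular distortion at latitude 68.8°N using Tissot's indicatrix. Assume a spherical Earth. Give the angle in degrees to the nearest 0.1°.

The equidistant cylindrical projection with φ₀ = 51.5° has h = 1 (meridians true) and k = cos φ₀ / cos φ along parallels.
At 68.8°: h = 1.000, k = 1.721; principal scales a = 1.721, b = 1.000.
sin(ω/2) = (a − b)/(a + b) = 0.7214/2.721 = 0.2651, so ω = 2 arcsin(0.2651) ≈ 30.7°.

30.7°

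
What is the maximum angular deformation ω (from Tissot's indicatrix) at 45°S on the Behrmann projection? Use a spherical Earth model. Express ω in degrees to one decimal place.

23.1°

Behrmann is a cylindrical equal-area projection with standard parallels at ±30°. Cylindrical equal-area (φ₀ = 30°): h = cos φ / cos 30° along meridians, k = cos 30° / cos φ along parallels; h·k = 1.
At 45°: h = 0.8165, k = 1.225; principal scales a = 1.225, b = 0.8165.
sin(ω/2) = (a − b)/(a + b) = 0.4082/2.041 = 0.2000, so ω = 2 arcsin(0.2000) ≈ 23.1°.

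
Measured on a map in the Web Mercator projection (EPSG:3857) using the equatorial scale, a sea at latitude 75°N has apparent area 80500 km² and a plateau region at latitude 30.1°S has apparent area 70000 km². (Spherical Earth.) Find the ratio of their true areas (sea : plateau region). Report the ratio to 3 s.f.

On Mercator the areal scale is sec²φ, so true area = apparent × cos²φ.
True area of sea: 80500 × cos²(75°) = 80500 × 0.06699 = 5392 km².
True area of plateau region: 70000 × cos²(30.1°) = 70000 × 0.7485 = 52390 km².
Ratio = 5392 / 52390 ≈ 0.103.

0.103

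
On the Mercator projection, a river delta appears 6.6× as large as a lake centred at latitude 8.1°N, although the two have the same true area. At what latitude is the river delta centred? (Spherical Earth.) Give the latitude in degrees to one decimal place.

67.3°

For equal true areas on Mercator, apparent areas scale as sec²φ, so the ratio is cos²φ₂ / cos²φ₁.
cos²φ₂ / cos²φ₁ = 6.6  ⇒  cos φ₁ = cos 8.1° / √6.6 = 0.9900/2.569 = 0.3854.
φ₁ = arccos(0.3854) ≈ 67.3°.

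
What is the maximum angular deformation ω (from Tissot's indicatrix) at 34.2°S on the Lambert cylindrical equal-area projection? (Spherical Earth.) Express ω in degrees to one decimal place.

21.6°

The Lambert cylindrical equal-area projection is the cylindrical equal-area projection with its standard parallel at the equator (φ₀ = 0). A cylindrical equal-area projection with standard parallel φ₀ has meridian scale h = cos φ / cos φ₀ and parallel scale k = cos φ₀ / cos φ (so areas are preserved, h·k = 1).
At 34.2°: h = 0.8271, k = 1.209; principal scales a = 1.209, b = 0.8271.
sin(ω/2) = (a − b)/(a + b) = 0.3820/2.036 = 0.1876, so ω = 2 arcsin(0.1876) ≈ 21.6°.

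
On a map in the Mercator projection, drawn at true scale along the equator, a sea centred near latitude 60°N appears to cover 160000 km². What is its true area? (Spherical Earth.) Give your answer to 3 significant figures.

The Mercator projection is conformal; its linear scale factor is the same in every direction and equals sec φ = 1/cos φ.
Areal scale = k² = sec²φ = 1/cos²(60°) = 1/0.5000² = 4.000.
True area = apparent / (areal scale) = 160000 / 4.000 ≈ 40000 km².

40000 km²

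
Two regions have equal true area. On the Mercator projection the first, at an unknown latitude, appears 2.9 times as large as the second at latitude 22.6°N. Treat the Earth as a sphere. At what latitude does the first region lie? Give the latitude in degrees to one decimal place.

Mercator areal scale is sec²φ, so apparent-area ratio = sec²φ₁ / sec²φ₂ = cos²φ₂ / cos²φ₁.
cos²φ₂ / cos²φ₁ = 2.9  ⇒  cos φ₁ = cos 22.6° / √2.9 = 0.9232/1.703 = 0.5421.
φ₁ = arccos(0.5421) ≈ 57.2°.

57.2°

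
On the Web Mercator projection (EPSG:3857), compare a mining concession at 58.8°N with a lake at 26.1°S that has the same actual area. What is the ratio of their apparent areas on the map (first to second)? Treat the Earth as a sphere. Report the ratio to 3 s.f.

3.01

Mercator areal scale is sec²φ.
At 58.8°: sec²(58.8°) = 1/0.5180² = 3.726.
At 26.1°: sec²(26.1°) = 1/0.8980² = 1.240.
Ratio = 3.726/1.240 = cos²(26.1°)/cos²(58.8°) ≈ 3.01.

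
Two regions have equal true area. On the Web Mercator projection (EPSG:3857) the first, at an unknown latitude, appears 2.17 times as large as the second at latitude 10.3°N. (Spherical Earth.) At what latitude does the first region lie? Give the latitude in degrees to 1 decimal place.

On Mercator, (apparent₁)/(apparent₂) = sec²φ₁ / sec²φ₂ when true areas are equal.
cos²φ₂ / cos²φ₁ = 2.17  ⇒  cos φ₁ = cos 10.3° / √2.17 = 0.9839/1.473 = 0.6679.
φ₁ = arccos(0.6679) ≈ 48.1°.

48.1°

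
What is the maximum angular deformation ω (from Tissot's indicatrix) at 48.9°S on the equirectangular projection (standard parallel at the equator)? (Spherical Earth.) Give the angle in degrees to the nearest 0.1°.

23.9°

Plate carrée maps x = Rλ, y = Rφ. The meridian scale is h = 1 and the parallel scale is k = 1/cos φ = sec φ.
At 48.9°: h = 1.000, k = 1.521; principal scales a = 1.521, b = 1.000.
sin(ω/2) = (a − b)/(a + b) = 0.5212/2.521 = 0.2067, so ω = 2 arcsin(0.2067) ≈ 23.9°.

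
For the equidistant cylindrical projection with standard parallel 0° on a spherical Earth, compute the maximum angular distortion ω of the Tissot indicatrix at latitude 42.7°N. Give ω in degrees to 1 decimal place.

17.6°

Plate carrée maps x = Rλ, y = Rφ. The meridian scale is h = 1 and the parallel scale is k = 1/cos φ = sec φ.
At 42.7°: h = 1.000, k = 1.361; principal scales a = 1.361, b = 1.000.
sin(ω/2) = (a − b)/(a + b) = 0.3607/2.361 = 0.1528, so ω = 2 arcsin(0.1528) ≈ 17.6°.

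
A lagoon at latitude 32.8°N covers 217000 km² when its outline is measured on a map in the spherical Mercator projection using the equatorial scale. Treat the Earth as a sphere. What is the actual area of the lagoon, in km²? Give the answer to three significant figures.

153000 km²

The Mercator projection is conformal; its linear scale factor is the same in every direction and equals sec φ = 1/cos φ.
Areal scale = k² = sec²φ = 1/cos²(32.8°) = 1/0.8406² = 1.415.
True area = apparent / (areal scale) = 217000 / 1.415 ≈ 153000 km².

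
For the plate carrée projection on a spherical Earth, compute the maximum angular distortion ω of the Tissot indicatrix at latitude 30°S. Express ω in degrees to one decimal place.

8.2°

In the plate carrée (x = Rλ, y = Rφ), meridians are true-scale (h = 1) and parallels are stretched by k = sec φ.
At 30°: h = 1.000, k = 1.155; principal scales a = 1.155, b = 1.000.
sin(ω/2) = (a − b)/(a + b) = 0.1547/2.155 = 0.07180, so ω = 2 arcsin(0.07180) ≈ 8.2°.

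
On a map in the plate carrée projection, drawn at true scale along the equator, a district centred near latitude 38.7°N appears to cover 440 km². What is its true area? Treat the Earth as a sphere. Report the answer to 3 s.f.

343 km²

In the plate carrée (x = Rλ, y = Rφ), meridians are true-scale (h = 1) and parallels are stretched by k = sec φ.
Areal scale = h·k = 1 × sec φ; at 38.7°, h = 1.000, k = 1.281, so h·k = 1.281.
True area = apparent / (areal scale) = 440 / 1.281 ≈ 343 km².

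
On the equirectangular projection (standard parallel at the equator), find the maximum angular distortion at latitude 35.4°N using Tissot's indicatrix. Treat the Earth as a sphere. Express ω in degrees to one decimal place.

11.7°

For the equirectangular projection with φ₀ = 0 (plate carrée), h = 1 along meridians and k = sec φ along parallels.
At 35.4°: h = 1.000, k = 1.227; principal scales a = 1.227, b = 1.000.
sin(ω/2) = (a − b)/(a + b) = 0.2268/2.227 = 0.1019, so ω = 2 arcsin(0.1019) ≈ 11.7°.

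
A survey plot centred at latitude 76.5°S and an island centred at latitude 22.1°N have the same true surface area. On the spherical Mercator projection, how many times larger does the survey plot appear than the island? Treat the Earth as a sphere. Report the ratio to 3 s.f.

Mercator is conformal with k = sec φ, so areal scale = k² = sec²φ.
At 76.5°: sec²(76.5°) = 1/0.2334² = 18.35.
At 22.1°: sec²(22.1°) = 1/0.9265² = 1.165.
Ratio = 18.35/1.165 = cos²(22.1°)/cos²(76.5°) ≈ 15.8.

15.8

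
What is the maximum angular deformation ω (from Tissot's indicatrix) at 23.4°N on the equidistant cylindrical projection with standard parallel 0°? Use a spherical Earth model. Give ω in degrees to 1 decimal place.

Plate carrée maps x = Rλ, y = Rφ. The meridian scale is h = 1 and the parallel scale is k = 1/cos φ = sec φ.
At 23.4°: h = 1.000, k = 1.090; principal scales a = 1.090, b = 1.000.
sin(ω/2) = (a − b)/(a + b) = 0.08962/2.090 = 0.04289, so ω = 2 arcsin(0.04289) ≈ 4.9°.

4.9°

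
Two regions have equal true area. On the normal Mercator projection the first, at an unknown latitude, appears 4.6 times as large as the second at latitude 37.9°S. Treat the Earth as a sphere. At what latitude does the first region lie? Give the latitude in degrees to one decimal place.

Mercator areal scale is sec²φ, so apparent-area ratio = sec²φ₁ / sec²φ₂ = cos²φ₂ / cos²φ₁.
cos²φ₂ / cos²φ₁ = 4.6  ⇒  cos φ₁ = cos 37.9° / √4.6 = 0.7891/2.145 = 0.3679.
φ₁ = arccos(0.3679) ≈ 68.4°.

68.4°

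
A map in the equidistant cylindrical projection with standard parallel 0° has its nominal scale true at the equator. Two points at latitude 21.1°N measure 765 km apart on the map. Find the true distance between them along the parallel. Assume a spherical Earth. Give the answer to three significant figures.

In the plate carrée (x = Rλ, y = Rφ), meridians are true-scale (h = 1) and parallels are stretched by k = sec φ.
Along the parallel at 21.1°, map distances are exaggerated by k = sec 21.1° = 1.072.
True distance = 765 / 1.072 = 765 × cos 21.1° ≈ 714 km.

714 km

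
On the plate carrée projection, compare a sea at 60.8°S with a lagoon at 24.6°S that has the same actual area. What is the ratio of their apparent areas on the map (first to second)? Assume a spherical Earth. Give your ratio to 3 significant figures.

1.86

In the plate carrée (x = Rλ, y = Rφ), meridians are true-scale (h = 1) and parallels are stretched by k = sec φ.
Areal scale at 60.8°: h·k = 1.000 × 2.050 = 2.050.
Areal scale at 24.6°: h·k = 1.000 × 1.100 = 1.100.
Ratio = 2.050/1.100 ≈ 1.86.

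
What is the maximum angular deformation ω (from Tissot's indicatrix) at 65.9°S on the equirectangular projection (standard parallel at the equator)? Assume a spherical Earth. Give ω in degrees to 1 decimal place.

49.7°

In the plate carrée (x = Rλ, y = Rφ), meridians are true-scale (h = 1) and parallels are stretched by k = sec φ.
At 65.9°: h = 1.000, k = 2.449; principal scales a = 2.449, b = 1.000.
sin(ω/2) = (a − b)/(a + b) = 1.449/3.449 = 0.4201, so ω = 2 arcsin(0.4201) ≈ 49.7°.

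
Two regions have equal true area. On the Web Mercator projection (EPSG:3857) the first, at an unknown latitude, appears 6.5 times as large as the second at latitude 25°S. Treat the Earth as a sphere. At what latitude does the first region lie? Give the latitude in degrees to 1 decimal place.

For equal true areas on Mercator, apparent areas scale as sec²φ, so the ratio is cos²φ₂ / cos²φ₁.
cos²φ₂ / cos²φ₁ = 6.5  ⇒  cos φ₁ = cos 25° / √6.5 = 0.9063/2.550 = 0.3555.
φ₁ = arccos(0.3555) ≈ 69.2°.

69.2°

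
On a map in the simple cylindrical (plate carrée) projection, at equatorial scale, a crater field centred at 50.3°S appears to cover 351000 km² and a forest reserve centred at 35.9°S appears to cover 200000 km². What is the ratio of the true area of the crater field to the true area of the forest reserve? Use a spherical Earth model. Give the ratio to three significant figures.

1.38

Plate carrée has h = 1 and k = sec φ, giving areal scale sec φ; true area = (apparent area) · cos φ.
True area of crater field: 351000 × cos(50.3°) = 351000 × 0.6388 = 224200 km².
True area of forest reserve: 200000 × cos(35.9°) = 200000 × 0.8100 = 162000 km².
Ratio = 224200 / 162000 ≈ 1.38.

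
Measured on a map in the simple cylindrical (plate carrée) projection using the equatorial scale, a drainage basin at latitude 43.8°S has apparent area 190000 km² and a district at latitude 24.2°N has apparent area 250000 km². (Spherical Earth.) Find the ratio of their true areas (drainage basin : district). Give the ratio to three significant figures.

0.601

On the plate carrée, areal scale = h·k = 1 × sec φ, so true area = apparent × cos φ.
True area of drainage basin: 190000 × cos(43.8°) = 190000 × 0.7218 = 137100 km².
True area of district: 250000 × cos(24.2°) = 250000 × 0.9121 = 228000 km².
Ratio = 137100 / 228000 ≈ 0.601.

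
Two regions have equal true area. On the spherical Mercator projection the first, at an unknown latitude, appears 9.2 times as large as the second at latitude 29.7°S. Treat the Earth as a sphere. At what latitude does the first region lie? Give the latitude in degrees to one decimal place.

For equal true areas on Mercator, apparent areas scale as sec²φ, so the ratio is cos²φ₂ / cos²φ₁.
cos²φ₂ / cos²φ₁ = 9.2  ⇒  cos φ₁ = cos 29.7° / √9.2 = 0.8686/3.033 = 0.2864.
φ₁ = arccos(0.2864) ≈ 73.4°.

73.4°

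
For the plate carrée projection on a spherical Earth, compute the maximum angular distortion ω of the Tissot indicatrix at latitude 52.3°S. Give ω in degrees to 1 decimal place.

27.9°

For the equirectangular projection with φ₀ = 0 (plate carrée), h = 1 along meridians and k = sec φ along parallels.
At 52.3°: h = 1.000, k = 1.635; principal scales a = 1.635, b = 1.000.
sin(ω/2) = (a − b)/(a + b) = 0.6353/2.635 = 0.2411, so ω = 2 arcsin(0.2411) ≈ 27.9°.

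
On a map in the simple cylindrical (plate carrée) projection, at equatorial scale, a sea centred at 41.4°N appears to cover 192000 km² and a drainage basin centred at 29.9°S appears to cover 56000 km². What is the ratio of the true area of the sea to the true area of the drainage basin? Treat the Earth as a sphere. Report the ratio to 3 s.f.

2.97

Plate carrée has h = 1 and k = sec φ, giving areal scale sec φ; true area = (apparent area) · cos φ.
True area of sea: 192000 × cos(41.4°) = 192000 × 0.7501 = 144000 km².
True area of drainage basin: 56000 × cos(29.9°) = 56000 × 0.8669 = 48550 km².
Ratio = 144000 / 48550 ≈ 2.97.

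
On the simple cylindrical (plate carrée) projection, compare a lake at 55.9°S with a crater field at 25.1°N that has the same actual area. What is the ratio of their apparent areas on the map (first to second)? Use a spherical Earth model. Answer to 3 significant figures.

Plate carrée maps x = Rλ, y = Rφ. The meridian scale is h = 1 and the parallel scale is k = 1/cos φ = sec φ.
Areal scale at 55.9°: h·k = 1.000 × 1.784 = 1.784.
Areal scale at 25.1°: h·k = 1.000 × 1.104 = 1.104.
Ratio = 1.784/1.104 ≈ 1.62.

1.62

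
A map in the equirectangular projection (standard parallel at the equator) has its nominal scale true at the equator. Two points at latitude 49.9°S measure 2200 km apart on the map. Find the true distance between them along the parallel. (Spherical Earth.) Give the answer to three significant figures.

1420 km

Plate carrée maps x = Rλ, y = Rφ. The meridian scale is h = 1 and the parallel scale is k = 1/cos φ = sec φ.
Along the parallel at 49.9°, map distances are exaggerated by k = sec 49.9° = 1.552.
True distance = 2200 / 1.552 = 2200 × cos 49.9° ≈ 1420 km.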